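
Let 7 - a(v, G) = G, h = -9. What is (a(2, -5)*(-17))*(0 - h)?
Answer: -1836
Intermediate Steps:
a(v, G) = 7 - G
(a(2, -5)*(-17))*(0 - h) = ((7 - 1*(-5))*(-17))*(0 - 1*(-9)) = ((7 + 5)*(-17))*(0 + 9) = (12*(-17))*9 = -204*9 = -1836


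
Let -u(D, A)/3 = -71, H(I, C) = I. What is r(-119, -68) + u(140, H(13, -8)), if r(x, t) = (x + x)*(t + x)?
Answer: 44719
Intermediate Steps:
r(x, t) = 2*x*(t + x) (r(x, t) = (2*x)*(t + x) = 2*x*(t + x))
u(D, A) = 213 (u(D, A) = -3*(-71) = 213)
r(-119, -68) + u(140, H(13, -8)) = 2*(-119)*(-68 - 119) + 213 = 2*(-119)*(-187) + 213 = 44506 + 213 = 44719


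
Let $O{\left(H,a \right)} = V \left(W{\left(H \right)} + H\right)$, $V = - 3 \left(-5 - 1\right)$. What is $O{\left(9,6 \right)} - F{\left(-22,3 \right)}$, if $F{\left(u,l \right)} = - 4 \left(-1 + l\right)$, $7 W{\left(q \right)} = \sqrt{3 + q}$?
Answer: $170 + \frac{36 \sqrt{3}}{7} \approx 178.91$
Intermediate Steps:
$W{\left(q \right)} = \frac{\sqrt{3 + q}}{7}$
$V = 18$ ($V = \left(-3\right) \left(-6\right) = 18$)
$O{\left(H,a \right)} = 18 H + \frac{18 \sqrt{3 + H}}{7}$ ($O{\left(H,a \right)} = 18 \left(\frac{\sqrt{3 + H}}{7} + H\right) = 18 \left(H + \frac{\sqrt{3 + H}}{7}\right) = 18 H + \frac{18 \sqrt{3 + H}}{7}$)
$F{\left(u,l \right)} = 4 - 4 l$
$O{\left(9,6 \right)} - F{\left(-22,3 \right)} = \left(18 \cdot 9 + \frac{18 \sqrt{3 + 9}}{7}\right) - \left(4 - 12\right) = \left(162 + \frac{18 \sqrt{12}}{7}\right) - \left(4 - 12\right) = \left(162 + \frac{18 \cdot 2 \sqrt{3}}{7}\right) - -8 = \left(162 + \frac{36 \sqrt{3}}{7}\right) + 8 = 170 + \frac{36 \sqrt{3}}{7}$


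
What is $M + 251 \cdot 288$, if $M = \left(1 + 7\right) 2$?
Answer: $72304$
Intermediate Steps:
$M = 16$ ($M = 8 \cdot 2 = 16$)
$M + 251 \cdot 288 = 16 + 251 \cdot 288 = 16 + 72288 = 72304$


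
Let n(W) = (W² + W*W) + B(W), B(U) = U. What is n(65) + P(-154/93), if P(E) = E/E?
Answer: 8516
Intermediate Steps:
P(E) = 1
n(W) = W + 2*W² (n(W) = (W² + W*W) + W = (W² + W²) + W = 2*W² + W = W + 2*W²)
n(65) + P(-154/93) = 65*(1 + 2*65) + 1 = 65*(1 + 130) + 1 = 65*131 + 1 = 8515 + 1 = 8516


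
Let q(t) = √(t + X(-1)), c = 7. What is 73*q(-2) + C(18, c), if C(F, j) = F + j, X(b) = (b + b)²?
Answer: 25 + 73*√2 ≈ 128.24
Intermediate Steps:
X(b) = 4*b² (X(b) = (2*b)² = 4*b²)
q(t) = √(4 + t) (q(t) = √(t + 4*(-1)²) = √(t + 4*1) = √(t + 4) = √(4 + t))
73*q(-2) + C(18, c) = 73*√(4 - 2) + (18 + 7) = 73*√2 + 25 = 25 + 73*√2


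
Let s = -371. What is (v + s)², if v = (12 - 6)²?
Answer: 112225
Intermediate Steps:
v = 36 (v = 6² = 36)
(v + s)² = (36 - 371)² = (-335)² = 112225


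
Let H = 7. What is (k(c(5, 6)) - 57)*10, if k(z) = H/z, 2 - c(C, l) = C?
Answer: -1780/3 ≈ -593.33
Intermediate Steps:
c(C, l) = 2 - C
k(z) = 7/z
(k(c(5, 6)) - 57)*10 = (7/(2 - 1*5) - 57)*10 = (7/(2 - 5) - 57)*10 = (7/(-3) - 57)*10 = (7*(-⅓) - 57)*10 = (-7/3 - 57)*10 = -178/3*10 = -1780/3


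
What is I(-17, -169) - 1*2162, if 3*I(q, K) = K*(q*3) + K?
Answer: 1964/3 ≈ 654.67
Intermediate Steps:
I(q, K) = K/3 + K*q (I(q, K) = (K*(q*3) + K)/3 = (K*(3*q) + K)/3 = (3*K*q + K)/3 = (K + 3*K*q)/3 = K/3 + K*q)
I(-17, -169) - 1*2162 = -169*(1/3 - 17) - 1*2162 = -169*(-50/3) - 2162 = 8450/3 - 2162 = 1964/3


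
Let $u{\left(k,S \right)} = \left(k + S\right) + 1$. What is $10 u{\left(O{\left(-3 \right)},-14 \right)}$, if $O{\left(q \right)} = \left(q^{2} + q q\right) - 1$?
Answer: $40$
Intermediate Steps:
$O{\left(q \right)} = -1 + 2 q^{2}$ ($O{\left(q \right)} = \left(q^{2} + q^{2}\right) - 1 = 2 q^{2} - 1 = -1 + 2 q^{2}$)
$u{\left(k,S \right)} = 1 + S + k$ ($u{\left(k,S \right)} = \left(S + k\right) + 1 = 1 + S + k$)
$10 u{\left(O{\left(-3 \right)},-14 \right)} = 10 \left(1 - 14 - \left(1 - 2 \left(-3\right)^{2}\right)\right) = 10 \left(1 - 14 + \left(-1 + 2 \cdot 9\right)\right) = 10 \left(1 - 14 + \left(-1 + 18\right)\right) = 10 \left(1 - 14 + 17\right) = 10 \cdot 4 = 40$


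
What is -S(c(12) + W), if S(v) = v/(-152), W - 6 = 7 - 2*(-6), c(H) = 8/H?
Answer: 77/456 ≈ 0.16886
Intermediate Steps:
W = 25 (W = 6 + (7 - 2*(-6)) = 6 + (7 + 12) = 6 + 19 = 25)
S(v) = -v/152 (S(v) = v*(-1/152) = -v/152)
-S(c(12) + W) = -(-1)*(8/12 + 25)/152 = -(-1)*(8*(1/12) + 25)/152 = -(-1)*(⅔ + 25)/152 = -(-1)*77/(152*3) = -1*(-77/456) = 77/456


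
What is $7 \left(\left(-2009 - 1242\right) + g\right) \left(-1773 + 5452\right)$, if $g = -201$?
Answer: $-88899356$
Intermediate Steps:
$7 \left(\left(-2009 - 1242\right) + g\right) \left(-1773 + 5452\right) = 7 \left(\left(-2009 - 1242\right) - 201\right) \left(-1773 + 5452\right) = 7 \left(\left(-2009 - 1242\right) - 201\right) 3679 = 7 \left(-3251 - 201\right) 3679 = 7 \left(\left(-3452\right) 3679\right) = 7 \left(-12699908\right) = -88899356$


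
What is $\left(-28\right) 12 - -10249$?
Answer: $9913$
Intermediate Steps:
$\left(-28\right) 12 - -10249 = -336 + 10249 = 9913$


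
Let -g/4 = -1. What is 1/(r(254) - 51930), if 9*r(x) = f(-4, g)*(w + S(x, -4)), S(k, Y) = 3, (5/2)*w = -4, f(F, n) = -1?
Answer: -45/2336857 ≈ -1.9257e-5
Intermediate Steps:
g = 4 (g = -4*(-1) = 4)
w = -8/5 (w = (⅖)*(-4) = -8/5 ≈ -1.6000)
r(x) = -7/45 (r(x) = (-(-8/5 + 3))/9 = (-1*7/5)/9 = (⅑)*(-7/5) = -7/45)
1/(r(254) - 51930) = 1/(-7/45 - 51930) = 1/(-2336857/45) = -45/2336857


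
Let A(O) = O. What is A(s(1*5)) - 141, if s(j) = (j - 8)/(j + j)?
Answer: -1413/10 ≈ -141.30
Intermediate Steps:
s(j) = (-8 + j)/(2*j) (s(j) = (-8 + j)/((2*j)) = (-8 + j)*(1/(2*j)) = (-8 + j)/(2*j))
A(s(1*5)) - 141 = (-8 + 1*5)/(2*((1*5))) - 141 = (½)*(-8 + 5)/5 - 141 = (½)*(⅕)*(-3) - 141 = -3/10 - 141 = -1413/10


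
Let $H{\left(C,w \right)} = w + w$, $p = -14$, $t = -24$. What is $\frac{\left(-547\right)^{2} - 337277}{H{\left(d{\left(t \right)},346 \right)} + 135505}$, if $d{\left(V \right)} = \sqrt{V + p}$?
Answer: $- \frac{38068}{136197} \approx -0.27951$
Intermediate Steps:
$d{\left(V \right)} = \sqrt{-14 + V}$ ($d{\left(V \right)} = \sqrt{V - 14} = \sqrt{-14 + V}$)
$H{\left(C,w \right)} = 2 w$
$\frac{\left(-547\right)^{2} - 337277}{H{\left(d{\left(t \right)},346 \right)} + 135505} = \frac{\left(-547\right)^{2} - 337277}{2 \cdot 346 + 135505} = \frac{299209 - 337277}{692 + 135505} = - \frac{38068}{136197}$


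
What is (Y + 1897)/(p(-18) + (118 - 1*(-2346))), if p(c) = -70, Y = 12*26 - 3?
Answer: 1103/1197 ≈ 0.92147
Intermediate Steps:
Y = 309 (Y = 312 - 3 = 309)
(Y + 1897)/(p(-18) + (118 - 1*(-2346))) = (309 + 1897)/(-70 + (118 - 1*(-2346))) = 2206/(-70 + (118 + 2346)) = 2206/(-70 + 2464) = 2206/2394 = 2206*(1/2394) = 1103/1197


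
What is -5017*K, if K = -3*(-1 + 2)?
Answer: 15051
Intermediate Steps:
K = -3 (K = -3*1 = -3)
-5017*K = -5017*(-3) = 15051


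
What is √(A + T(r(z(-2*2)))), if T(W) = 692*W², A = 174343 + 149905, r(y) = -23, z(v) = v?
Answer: 2*√172579 ≈ 830.85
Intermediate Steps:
A = 324248
√(A + T(r(z(-2*2)))) = √(324248 + 692*(-23)²) = √(324248 + 692*529) = √(324248 + 366068) = √690316 = 2*√172579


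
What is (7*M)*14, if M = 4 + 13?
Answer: 1666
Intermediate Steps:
M = 17
(7*M)*14 = (7*17)*14 = 119*14 = 1666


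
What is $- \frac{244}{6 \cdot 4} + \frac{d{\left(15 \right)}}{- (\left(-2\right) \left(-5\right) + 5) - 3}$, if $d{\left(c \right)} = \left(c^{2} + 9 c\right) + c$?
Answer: $-31$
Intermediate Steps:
$d{\left(c \right)} = c^{2} + 10 c$
$- \frac{244}{6 \cdot 4} + \frac{d{\left(15 \right)}}{- (\left(-2\right) \left(-5\right) + 5) - 3} = - \frac{244}{6 \cdot 4} + \frac{15 \left(10 + 15\right)}{- (\left(-2\right) \left(-5\right) + 5) - 3} = - \frac{244}{24} + \frac{15 \cdot 25}{- (10 + 5) - 3} = \left(-244\right) \frac{1}{24} + \frac{375}{\left(-1\right) 15 - 3} = - \frac{61}{6} + \frac{375}{-15 - 3} = - \frac{61}{6} + \frac{375}{-18} = - \frac{61}{6} + 375 \left(- \frac{1}{18}\right) = - \frac{61}{6} - \frac{125}{6} = -31$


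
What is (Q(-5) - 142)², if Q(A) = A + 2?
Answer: 21025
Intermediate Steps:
Q(A) = 2 + A
(Q(-5) - 142)² = ((2 - 5) - 142)² = (-3 - 142)² = (-145)² = 21025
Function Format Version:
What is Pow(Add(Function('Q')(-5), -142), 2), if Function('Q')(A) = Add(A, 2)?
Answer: 21025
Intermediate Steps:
Function('Q')(A) = Add(2, A)
Pow(Add(Function('Q')(-5), -142), 2) = Pow(Add(Add(2, -5), -142), 2) = Pow(Add(-3, -142), 2) = Pow(-145, 2) = 21025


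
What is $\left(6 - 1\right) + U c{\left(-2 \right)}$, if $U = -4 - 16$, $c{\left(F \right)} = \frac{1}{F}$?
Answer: $15$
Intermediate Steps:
$U = -20$ ($U = -4 - 16 = -20$)
$\left(6 - 1\right) + U c{\left(-2 \right)} = \left(6 - 1\right) - \frac{20}{-2} = 5 - -10 = 5 + 10 = 15$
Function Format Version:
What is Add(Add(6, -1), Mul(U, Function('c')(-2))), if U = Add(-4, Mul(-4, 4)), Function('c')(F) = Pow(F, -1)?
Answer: 15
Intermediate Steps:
U = -20 (U = Add(-4, -16) = -20)
Add(Add(6, -1), Mul(U, Function('c')(-2))) = Add(Add(6, -1), Mul(-20, Pow(-2, -1))) = Add(5, Mul(-20, Rational(-1, 2))) = Add(5, 10) = 15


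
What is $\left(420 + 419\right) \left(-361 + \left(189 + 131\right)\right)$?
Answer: $-34399$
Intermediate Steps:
$\left(420 + 419\right) \left(-361 + \left(189 + 131\right)\right) = 839 \left(-361 + 320\right) = 839 \left(-41\right) = -34399$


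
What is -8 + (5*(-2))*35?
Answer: -358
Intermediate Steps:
-8 + (5*(-2))*35 = -8 - 10*35 = -8 - 350 = -358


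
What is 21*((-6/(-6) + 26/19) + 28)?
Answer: 12117/19 ≈ 637.74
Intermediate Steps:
21*((-6/(-6) + 26/19) + 28) = 21*((-6*(-1/6) + 26*(1/19)) + 28) = 21*((1 + 26/19) + 28) = 21*(45/19 + 28) = 21*(577/19) = 12117/19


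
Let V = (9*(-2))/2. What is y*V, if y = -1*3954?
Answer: 35586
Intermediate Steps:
y = -3954
V = -9 (V = -18*1/2 = -9)
y*V = -3954*(-9) = 35586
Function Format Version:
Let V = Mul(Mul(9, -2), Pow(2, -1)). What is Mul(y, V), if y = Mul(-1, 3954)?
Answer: 35586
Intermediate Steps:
y = -3954
V = -9 (V = Mul(-18, Rational(1, 2)) = -9)
Mul(y, V) = Mul(-3954, -9) = 35586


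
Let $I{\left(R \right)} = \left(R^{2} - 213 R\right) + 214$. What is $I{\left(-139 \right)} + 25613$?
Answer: $74755$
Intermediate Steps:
$I{\left(R \right)} = 214 + R^{2} - 213 R$
$I{\left(-139 \right)} + 25613 = \left(214 + \left(-139\right)^{2} - -29607\right) + 25613 = \left(214 + 19321 + 29607\right) + 25613 = 49142 + 25613 = 74755$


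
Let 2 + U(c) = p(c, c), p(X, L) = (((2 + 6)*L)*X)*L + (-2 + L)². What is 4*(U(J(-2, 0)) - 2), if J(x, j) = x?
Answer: -208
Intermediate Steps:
p(X, L) = (-2 + L)² + 8*X*L² (p(X, L) = ((8*L)*X)*L + (-2 + L)² = (8*L*X)*L + (-2 + L)² = 8*X*L² + (-2 + L)² = (-2 + L)² + 8*X*L²)
U(c) = -2 + (-2 + c)² + 8*c³ (U(c) = -2 + ((-2 + c)² + 8*c*c²) = -2 + ((-2 + c)² + 8*c³) = -2 + (-2 + c)² + 8*c³)
4*(U(J(-2, 0)) - 2) = 4*((-2 + (-2 - 2)² + 8*(-2)³) - 2) = 4*((-2 + (-4)² + 8*(-8)) - 2) = 4*((-2 + 16 - 64) - 2) = 4*(-50 - 2) = 4*(-52) = -208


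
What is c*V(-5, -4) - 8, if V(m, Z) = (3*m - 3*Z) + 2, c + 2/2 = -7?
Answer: 0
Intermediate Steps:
c = -8 (c = -1 - 7 = -8)
V(m, Z) = 2 - 3*Z + 3*m (V(m, Z) = (-3*Z + 3*m) + 2 = 2 - 3*Z + 3*m)
c*V(-5, -4) - 8 = -8*(2 - 3*(-4) + 3*(-5)) - 8 = -8*(2 + 12 - 15) - 8 = -8*(-1) - 8 = 8 - 8 = 0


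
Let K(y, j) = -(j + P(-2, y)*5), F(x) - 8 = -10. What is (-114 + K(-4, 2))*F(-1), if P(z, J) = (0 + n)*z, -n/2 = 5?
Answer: 432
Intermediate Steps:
n = -10 (n = -2*5 = -10)
F(x) = -2 (F(x) = 8 - 10 = -2)
P(z, J) = -10*z (P(z, J) = (0 - 10)*z = -10*z)
K(y, j) = -100 - j (K(y, j) = -(j - 10*(-2)*5) = -(j + 20*5) = -(j + 100) = -(100 + j) = -100 - j)
(-114 + K(-4, 2))*F(-1) = (-114 + (-100 - 1*2))*(-2) = (-114 + (-100 - 2))*(-2) = (-114 - 102)*(-2) = -216*(-2) = 432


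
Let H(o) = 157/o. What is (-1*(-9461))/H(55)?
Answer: 520355/157 ≈ 3314.4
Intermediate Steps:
(-1*(-9461))/H(55) = (-1*(-9461))/((157/55)) = 9461/((157*(1/55))) = 9461/(157/55) = 9461*(55/157) = 520355/157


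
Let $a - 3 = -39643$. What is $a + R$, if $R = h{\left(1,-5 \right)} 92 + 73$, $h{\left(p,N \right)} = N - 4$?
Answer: $-40395$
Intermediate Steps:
$a = -39640$ ($a = 3 - 39643 = -39640$)
$h{\left(p,N \right)} = -4 + N$
$R = -755$ ($R = \left(-4 - 5\right) 92 + 73 = \left(-9\right) 92 + 73 = -828 + 73 = -755$)
$a + R = -39640 - 755 = -40395$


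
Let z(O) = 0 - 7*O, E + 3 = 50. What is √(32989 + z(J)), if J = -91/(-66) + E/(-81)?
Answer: √1293081614/198 ≈ 181.61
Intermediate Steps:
E = 47 (E = -3 + 50 = 47)
J = 1423/1782 (J = -91/(-66) + 47/(-81) = -91*(-1/66) + 47*(-1/81) = 91/66 - 47/81 = 1423/1782 ≈ 0.79854)
z(O) = -7*O
√(32989 + z(J)) = √(32989 - 7*1423/1782) = √(32989 - 9961/1782) = √(58776437/1782) = √1293081614/198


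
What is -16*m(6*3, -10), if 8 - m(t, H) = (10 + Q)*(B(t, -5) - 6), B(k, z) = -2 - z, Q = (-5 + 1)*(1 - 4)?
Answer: -1184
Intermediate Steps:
Q = 12 (Q = -4*(-3) = 12)
m(t, H) = 74 (m(t, H) = 8 - (10 + 12)*((-2 - 1*(-5)) - 6) = 8 - 22*((-2 + 5) - 6) = 8 - 22*(3 - 6) = 8 - 22*(-3) = 8 - 1*(-66) = 8 + 66 = 74)
-16*m(6*3, -10) = -16*74 = -1184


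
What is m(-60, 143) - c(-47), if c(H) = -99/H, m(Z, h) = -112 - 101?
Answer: -10110/47 ≈ -215.11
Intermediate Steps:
m(Z, h) = -213
m(-60, 143) - c(-47) = -213 - (-99)/(-47) = -213 - (-99)*(-1)/47 = -213 - 1*99/47 = -213 - 99/47 = -10110/47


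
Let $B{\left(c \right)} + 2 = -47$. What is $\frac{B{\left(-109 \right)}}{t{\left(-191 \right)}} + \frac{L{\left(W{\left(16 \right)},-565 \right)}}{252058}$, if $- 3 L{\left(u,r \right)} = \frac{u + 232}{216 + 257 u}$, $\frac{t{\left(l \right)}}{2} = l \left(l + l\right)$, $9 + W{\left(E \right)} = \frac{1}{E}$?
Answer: $- \frac{616571525207}{1836950654183460} \approx -0.00033565$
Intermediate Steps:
$W{\left(E \right)} = -9 + \frac{1}{E}$
$B{\left(c \right)} = -49$ ($B{\left(c \right)} = -2 - 47 = -49$)
$t{\left(l \right)} = 4 l^{2}$ ($t{\left(l \right)} = 2 l \left(l + l\right) = 2 l 2 l = 2 \cdot 2 l^{2} = 4 l^{2}$)
$L{\left(u,r \right)} = - \frac{232 + u}{3 \left(216 + 257 u\right)}$ ($L{\left(u,r \right)} = - \frac{\left(u + 232\right) \frac{1}{216 + 257 u}}{3} = - \frac{\left(232 + u\right) \frac{1}{216 + 257 u}}{3} = - \frac{\frac{1}{216 + 257 u} \left(232 + u\right)}{3} = - \frac{232 + u}{3 \left(216 + 257 u\right)}$)
$\frac{B{\left(-109 \right)}}{t{\left(-191 \right)}} + \frac{L{\left(W{\left(16 \right)},-565 \right)}}{252058} = - \frac{49}{4 \left(-191\right)^{2}} + \frac{\frac{1}{3} \frac{1}{216 + 257 \left(-9 + \frac{1}{16}\right)} \left(-232 - \left(-9 + \frac{1}{16}\right)\right)}{252058} = - \frac{49}{4 \cdot 36481} + \frac{-232 - \left(-9 + \frac{1}{16}\right)}{3 \left(216 + 257 \left(-9 + \frac{1}{16}\right)\right)} \frac{1}{252058} = - \frac{49}{145924} + \frac{-232 - - \frac{143}{16}}{3 \left(216 + 257 \left(- \frac{143}{16}\right)\right)} \frac{1}{252058} = \left(-49\right) \frac{1}{145924} + \frac{-232 + \frac{143}{16}}{3 \left(216 - \frac{36751}{16}\right)} \frac{1}{252058} = - \frac{49}{145924} + \frac{1}{3} \frac{1}{- \frac{33295}{16}} \left(- \frac{3569}{16}\right) \frac{1}{252058} = - \frac{49}{145924} + \frac{1}{3} \left(- \frac{16}{33295}\right) \left(- \frac{3569}{16}\right) \frac{1}{252058} = - \frac{49}{145924} + \frac{3569}{99885} \cdot \frac{1}{252058} = - \frac{49}{145924} + \frac{3569}{25176813330} = - \frac{616571525207}{1836950654183460}$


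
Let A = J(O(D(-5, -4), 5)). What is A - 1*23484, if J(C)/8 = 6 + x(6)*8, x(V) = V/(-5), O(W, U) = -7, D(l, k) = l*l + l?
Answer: -117564/5 ≈ -23513.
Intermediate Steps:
D(l, k) = l + l**2 (D(l, k) = l**2 + l = l + l**2)
x(V) = -V/5 (x(V) = V*(-1/5) = -V/5)
J(C) = -144/5 (J(C) = 8*(6 - 1/5*6*8) = 8*(6 - 6/5*8) = 8*(6 - 48/5) = 8*(-18/5) = -144/5)
A = -144/5 ≈ -28.800
A - 1*23484 = -144/5 - 1*23484 = -144/5 - 23484 = -117564/5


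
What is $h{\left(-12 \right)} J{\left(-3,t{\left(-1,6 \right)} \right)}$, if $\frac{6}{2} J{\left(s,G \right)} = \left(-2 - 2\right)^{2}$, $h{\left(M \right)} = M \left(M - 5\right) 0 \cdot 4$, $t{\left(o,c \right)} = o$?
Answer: $0$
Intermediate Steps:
$h{\left(M \right)} = 0$ ($h{\left(M \right)} = M \left(-5 + M\right) 0 \cdot 4 = M 0 \cdot 4 = 0 \cdot 4 = 0$)
$J{\left(s,G \right)} = \frac{16}{3}$ ($J{\left(s,G \right)} = \frac{\left(-2 - 2\right)^{2}}{3} = \frac{\left(-4\right)^{2}}{3} = \frac{1}{3} \cdot 16 = \frac{16}{3}$)
$h{\left(-12 \right)} J{\left(-3,t{\left(-1,6 \right)} \right)} = 0 \cdot \frac{16}{3} = 0$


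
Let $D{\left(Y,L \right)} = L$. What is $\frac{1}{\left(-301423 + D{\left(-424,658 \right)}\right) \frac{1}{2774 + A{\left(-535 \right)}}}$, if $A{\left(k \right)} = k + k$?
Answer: $- \frac{568}{100255} \approx -0.0056656$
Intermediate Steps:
$A{\left(k \right)} = 2 k$
$\frac{1}{\left(-301423 + D{\left(-424,658 \right)}\right) \frac{1}{2774 + A{\left(-535 \right)}}} = \frac{1}{\left(-301423 + 658\right) \frac{1}{2774 + 2 \left(-535\right)}} = \frac{1}{\left(-300765\right) \frac{1}{2774 - 1070}} = \frac{1}{\left(-300765\right) \frac{1}{1704}} = \frac{1}{- \frac{100255}{568}} = - \frac{568}{100255}$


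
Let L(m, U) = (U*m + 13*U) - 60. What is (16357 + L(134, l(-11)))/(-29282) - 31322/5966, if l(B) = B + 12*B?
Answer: -222246855/43674103 ≈ -5.0888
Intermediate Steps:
l(B) = 13*B
L(m, U) = -60 + 13*U + U*m (L(m, U) = (13*U + U*m) - 60 = -60 + 13*U + U*m)
(16357 + L(134, l(-11)))/(-29282) - 31322/5966 = (16357 + (-60 + 13*(13*(-11)) + (13*(-11))*134))/(-29282) - 31322/5966 = (16357 + (-60 + 13*(-143) - 143*134))*(-1/29282) - 31322*1/5966 = (16357 + (-60 - 1859 - 19162))*(-1/29282) - 15661/2983 = (16357 - 21081)*(-1/29282) - 15661/2983 = -4724*(-1/29282) - 15661/2983 = 2362/14641 - 15661/2983 = -222246855/43674103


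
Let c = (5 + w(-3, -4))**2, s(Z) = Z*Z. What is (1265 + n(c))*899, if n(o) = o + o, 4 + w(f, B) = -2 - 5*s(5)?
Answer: 29682283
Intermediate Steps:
s(Z) = Z**2
w(f, B) = -131 (w(f, B) = -4 + (-2 - 5*5**2) = -4 + (-2 - 5*25) = -4 + (-2 - 125) = -4 - 127 = -131)
c = 15876 (c = (5 - 131)**2 = (-126)**2 = 15876)
n(o) = 2*o
(1265 + n(c))*899 = (1265 + 2*15876)*899 = (1265 + 31752)*899 = 33017*899 = 29682283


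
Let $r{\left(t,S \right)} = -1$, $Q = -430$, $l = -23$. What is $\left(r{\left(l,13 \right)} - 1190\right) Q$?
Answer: $512130$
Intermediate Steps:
$\left(r{\left(l,13 \right)} - 1190\right) Q = \left(-1 - 1190\right) \left(-430\right) = \left(-1191\right) \left(-430\right) = 512130$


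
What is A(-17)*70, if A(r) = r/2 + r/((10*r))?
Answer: -588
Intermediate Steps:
A(r) = ⅒ + r/2 (A(r) = r*(½) + r*(1/(10*r)) = r/2 + ⅒ = ⅒ + r/2)
A(-17)*70 = (⅒ + (½)*(-17))*70 = (⅒ - 17/2)*70 = -42/5*70 = -588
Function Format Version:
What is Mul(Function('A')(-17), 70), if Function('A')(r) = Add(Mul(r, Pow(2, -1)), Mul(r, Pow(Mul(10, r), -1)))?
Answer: -588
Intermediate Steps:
Function('A')(r) = Add(Rational(1, 10), Mul(Rational(1, 2), r)) (Function('A')(r) = Add(Mul(r, Rational(1, 2)), Mul(r, Mul(Rational(1, 10), Pow(r, -1)))) = Add(Mul(Rational(1, 2), r), Rational(1, 10)) = Add(Rational(1, 10), Mul(Rational(1, 2), r)))
Mul(Function('A')(-17), 70) = Mul(Add(Rational(1, 10), Mul(Rational(1, 2), -17)), 70) = Mul(Add(Rational(1, 10), Rational(-17, 2)), 70) = Mul(Rational(-42, 5), 70) = -588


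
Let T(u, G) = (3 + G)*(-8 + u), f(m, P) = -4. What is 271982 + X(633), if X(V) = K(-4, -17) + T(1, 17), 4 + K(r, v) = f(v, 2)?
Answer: 271834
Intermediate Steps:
K(r, v) = -8 (K(r, v) = -4 - 4 = -8)
T(u, G) = (-8 + u)*(3 + G)
X(V) = -148 (X(V) = -8 + (-24 - 8*17 + 3*1 + 17*1) = -8 + (-24 - 136 + 3 + 17) = -8 - 140 = -148)
271982 + X(633) = 271982 - 148 = 271834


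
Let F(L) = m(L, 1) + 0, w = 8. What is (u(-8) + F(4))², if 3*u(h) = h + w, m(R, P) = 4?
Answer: 16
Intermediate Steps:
u(h) = 8/3 + h/3 (u(h) = (h + 8)/3 = (8 + h)/3 = 8/3 + h/3)
F(L) = 4 (F(L) = 4 + 0 = 4)
(u(-8) + F(4))² = ((8/3 + (⅓)*(-8)) + 4)² = ((8/3 - 8/3) + 4)² = (0 + 4)² = 4² = 16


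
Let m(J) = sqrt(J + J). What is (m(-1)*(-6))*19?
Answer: -114*I*sqrt(2) ≈ -161.22*I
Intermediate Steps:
m(J) = sqrt(2)*sqrt(J) (m(J) = sqrt(2*J) = sqrt(2)*sqrt(J))
(m(-1)*(-6))*19 = ((sqrt(2)*sqrt(-1))*(-6))*19 = ((sqrt(2)*I)*(-6))*19 = ((I*sqrt(2))*(-6))*19 = -6*I*sqrt(2)*19 = -114*I*sqrt(2)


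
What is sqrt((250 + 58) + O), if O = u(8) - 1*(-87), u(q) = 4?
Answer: sqrt(399) ≈ 19.975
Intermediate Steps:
O = 91 (O = 4 - 1*(-87) = 4 + 87 = 91)
sqrt((250 + 58) + O) = sqrt((250 + 58) + 91) = sqrt(308 + 91) = sqrt(399)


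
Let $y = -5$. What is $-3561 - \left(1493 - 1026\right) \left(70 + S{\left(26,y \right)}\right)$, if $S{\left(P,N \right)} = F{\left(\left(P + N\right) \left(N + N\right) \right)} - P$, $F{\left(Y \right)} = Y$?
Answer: $73961$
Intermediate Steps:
$S{\left(P,N \right)} = - P + 2 N \left(N + P\right)$ ($S{\left(P,N \right)} = \left(P + N\right) \left(N + N\right) - P = \left(N + P\right) 2 N - P = 2 N \left(N + P\right) - P = - P + 2 N \left(N + P\right)$)
$-3561 - \left(1493 - 1026\right) \left(70 + S{\left(26,y \right)}\right) = -3561 - \left(1493 - 1026\right) \left(70 + \left(\left(-1\right) 26 + 2 \left(-5\right) \left(-5 + 26\right)\right)\right) = -3561 - 467 \left(70 + \left(-26 + 2 \left(-5\right) 21\right)\right) = -3561 - 467 \left(70 - 236\right) = -3561 - 467 \left(-166\right) = -3561 - -77522 = -3561 + 77522 = 73961$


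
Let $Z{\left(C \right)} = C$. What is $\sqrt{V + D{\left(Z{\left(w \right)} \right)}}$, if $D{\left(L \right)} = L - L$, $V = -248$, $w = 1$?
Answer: $2 i \sqrt{62} \approx 15.748 i$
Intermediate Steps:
$D{\left(L \right)} = 0$
$\sqrt{V + D{\left(Z{\left(w \right)} \right)}} = \sqrt{-248 + 0} = \sqrt{-248} = 2 i \sqrt{62}$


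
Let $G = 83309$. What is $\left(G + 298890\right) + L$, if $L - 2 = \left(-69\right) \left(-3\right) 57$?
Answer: $394000$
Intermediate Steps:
$L = 11801$ ($L = 2 + \left(-69\right) \left(-3\right) 57 = 2 + 207 \cdot 57 = 2 + 11799 = 11801$)
$\left(G + 298890\right) + L = \left(83309 + 298890\right) + 11801 = 382199 + 11801 = 394000$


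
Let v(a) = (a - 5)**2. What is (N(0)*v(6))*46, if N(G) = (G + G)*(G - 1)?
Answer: 0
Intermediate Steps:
N(G) = 2*G*(-1 + G) (N(G) = (2*G)*(-1 + G) = 2*G*(-1 + G))
v(a) = (-5 + a)**2
(N(0)*v(6))*46 = ((2*0*(-1 + 0))*(-5 + 6)**2)*46 = ((2*0*(-1))*1**2)*46 = (0*1)*46 = 0*46 = 0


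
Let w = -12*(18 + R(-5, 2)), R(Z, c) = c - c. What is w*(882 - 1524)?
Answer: 138672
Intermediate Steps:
R(Z, c) = 0
w = -216 (w = -12*(18 + 0) = -12*18 = -216)
w*(882 - 1524) = -216*(882 - 1524) = -216*(-642) = 138672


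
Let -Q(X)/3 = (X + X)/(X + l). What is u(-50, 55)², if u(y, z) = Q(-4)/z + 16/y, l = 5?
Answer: 1024/75625 ≈ 0.013540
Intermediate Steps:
Q(X) = -6*X/(5 + X) (Q(X) = -3*(X + X)/(X + 5) = -3*2*X/(5 + X) = -6*X/(5 + X))
u(y, z) = 16/y + 24/z (u(y, z) = (-6*(-4)/(5 - 4))/z + 16/y = (-6*(-4)/1)/z + 16/y = (-6*(-4)*1)/z + 16/y = 24/z + 16/y = 16/y + 24/z)
u(-50, 55)² = (16/(-50) + 24/55)² = (16*(-1/50) + 24*(1/55))² = (-8/25 + 24/55)² = (32/275)² = 1024/75625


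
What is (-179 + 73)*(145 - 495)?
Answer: 37100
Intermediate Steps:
(-179 + 73)*(145 - 495) = -106*(-350) = 37100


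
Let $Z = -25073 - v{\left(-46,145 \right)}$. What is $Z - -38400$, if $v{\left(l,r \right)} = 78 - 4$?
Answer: $13253$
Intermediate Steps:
$v{\left(l,r \right)} = 74$
$Z = -25147$ ($Z = -25073 - 74 = -25147$)
$Z - -38400 = -25147 - -38400 = -25147 + 38400 = 13253$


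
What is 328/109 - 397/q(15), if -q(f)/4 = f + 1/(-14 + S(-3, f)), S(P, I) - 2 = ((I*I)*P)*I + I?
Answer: 318604477/33098722 ≈ 9.6259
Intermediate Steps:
S(P, I) = 2 + I + P*I³ (S(P, I) = 2 + (((I*I)*P)*I + I) = 2 + ((I²*P)*I + I) = 2 + ((P*I²)*I + I) = 2 + (P*I³ + I) = 2 + (I + P*I³) = 2 + I + P*I³)
q(f) = -4*f - 4/(-12 + f - 3*f³) (q(f) = -4*(f + 1/(-14 + (2 + f - 3*f³))) = -4*(f + 1/(-12 + f - 3*f³)) = -4*f - 4/(-12 + f - 3*f³))
328/109 - 397/q(15) = 328/109 - 397*(12 - 1*15 + 3*15³)/(4*(1 + 15² - 12*15 - 3*15⁴)) = 328*(1/109) - 397*(12 - 15 + 3*3375)/(4*(1 + 225 - 180 - 3*50625)) = 328/109 - 397*(12 - 15 + 10125)/(4*(1 + 225 - 180 - 151875)) = 328/109 - 397/(4*(-151829)/10122) = 328/109 - 397/(4*(1/10122)*(-151829)) = 328/109 - 397/(-303658/5061) = 328/109 - 397*(-5061/303658) = 328/109 + 2009217/303658 = 318604477/33098722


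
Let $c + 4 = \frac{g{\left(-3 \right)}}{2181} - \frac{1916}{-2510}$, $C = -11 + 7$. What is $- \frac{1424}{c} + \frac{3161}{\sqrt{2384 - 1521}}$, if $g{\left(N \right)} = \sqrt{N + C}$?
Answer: $\frac{34530666841815840}{78485825470459} + \frac{3161 \sqrt{863}}{863} + \frac{4891624443600 i \sqrt{7}}{78485825470459} \approx 547.56 + 0.1649 i$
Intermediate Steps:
$C = -4$
$g{\left(N \right)} = \sqrt{-4 + N}$ ($g{\left(N \right)} = \sqrt{N - 4} = \sqrt{-4 + N}$)
$c = - \frac{4062}{1255} + \frac{i \sqrt{7}}{2181}$ ($c = -4 + \left(\frac{\sqrt{-4 - 3}}{2181} - \frac{1916}{-2510}\right) = -4 + \left(\sqrt{-7} \cdot \frac{1}{2181} - - \frac{958}{1255}\right) = -4 + \left(i \sqrt{7} \cdot \frac{1}{2181} + \frac{958}{1255}\right) = -4 + \left(\frac{i \sqrt{7}}{2181} + \frac{958}{1255}\right) = -4 + \left(\frac{958}{1255} + \frac{i \sqrt{7}}{2181}\right) = - \frac{4062}{1255} + \frac{i \sqrt{7}}{2181} \approx -3.2367 + 0.0012131 i$)
$- \frac{1424}{c} + \frac{3161}{\sqrt{2384 - 1521}} = - \frac{1424}{- \frac{4062}{1255} + \frac{i \sqrt{7}}{2181}} + \frac{3161}{\sqrt{2384 - 1521}} = - \frac{1424}{- \frac{4062}{1255} + \frac{i \sqrt{7}}{2181}} + \frac{3161}{\sqrt{863}} = - \frac{1424}{- \frac{4062}{1255} + \frac{i \sqrt{7}}{2181}} + 3161 \frac{\sqrt{863}}{863} = - \frac{1424}{- \frac{4062}{1255} + \frac{i \sqrt{7}}{2181}} + \frac{3161 \sqrt{863}}{863}$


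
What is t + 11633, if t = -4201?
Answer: 7432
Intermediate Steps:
t + 11633 = -4201 + 11633 = 7432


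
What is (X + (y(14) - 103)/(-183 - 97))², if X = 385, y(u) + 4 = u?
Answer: 11640899449/78400 ≈ 1.4848e+5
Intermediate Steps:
y(u) = -4 + u
(X + (y(14) - 103)/(-183 - 97))² = (385 + ((-4 + 14) - 103)/(-183 - 97))² = (385 + (10 - 103)/(-280))² = (385 - 93*(-1/280))² = (385 + 93/280)² = (107893/280)² = 11640899449/78400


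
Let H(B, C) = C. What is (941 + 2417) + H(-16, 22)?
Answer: 3380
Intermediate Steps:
(941 + 2417) + H(-16, 22) = (941 + 2417) + 22 = 3358 + 22 = 3380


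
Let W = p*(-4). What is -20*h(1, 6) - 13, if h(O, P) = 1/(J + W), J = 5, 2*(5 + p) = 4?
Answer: -241/17 ≈ -14.176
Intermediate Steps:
p = -3 (p = -5 + (½)*4 = -5 + 2 = -3)
W = 12 (W = -3*(-4) = 12)
h(O, P) = 1/17 (h(O, P) = 1/(5 + 12) = 1/17)
-20*h(1, 6) - 13 = -20*1/17 - 13 = -20/17 - 13 = -241/17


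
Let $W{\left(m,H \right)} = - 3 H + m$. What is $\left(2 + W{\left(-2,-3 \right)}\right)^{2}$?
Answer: $81$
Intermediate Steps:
$W{\left(m,H \right)} = m - 3 H$
$\left(2 + W{\left(-2,-3 \right)}\right)^{2} = \left(2 - -7\right)^{2} = \left(2 + \left(-2 + 9\right)\right)^{2} = \left(2 + 7\right)^{2} = 9^{2} = 81$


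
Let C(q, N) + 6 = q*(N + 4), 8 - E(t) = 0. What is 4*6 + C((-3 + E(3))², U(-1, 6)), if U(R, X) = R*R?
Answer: 143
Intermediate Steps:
E(t) = 8 (E(t) = 8 - 1*0 = 8 + 0 = 8)
U(R, X) = R²
C(q, N) = -6 + q*(4 + N) (C(q, N) = -6 + q*(N + 4) = -6 + q*(4 + N))
4*6 + C((-3 + E(3))², U(-1, 6)) = 4*6 + (-6 + 4*(-3 + 8)² + (-1)²*(-3 + 8)²) = 24 + (-6 + 4*5² + 1*5²) = 24 + (-6 + 4*25 + 1*25) = 24 + (-6 + 100 + 25) = 24 + 119 = 143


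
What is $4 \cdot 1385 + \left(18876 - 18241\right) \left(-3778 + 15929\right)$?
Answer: $7721425$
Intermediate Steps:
$4 \cdot 1385 + \left(18876 - 18241\right) \left(-3778 + 15929\right) = 5540 + 635 \cdot 12151 = 5540 + 7715885 = 7721425$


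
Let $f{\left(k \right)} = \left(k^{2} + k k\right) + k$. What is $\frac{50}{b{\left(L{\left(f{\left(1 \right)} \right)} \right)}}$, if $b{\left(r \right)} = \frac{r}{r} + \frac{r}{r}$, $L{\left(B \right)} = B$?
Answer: $25$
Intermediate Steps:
$f{\left(k \right)} = k + 2 k^{2}$ ($f{\left(k \right)} = \left(k^{2} + k^{2}\right) + k = 2 k^{2} + k = k + 2 k^{2}$)
$b{\left(r \right)} = 2$ ($b{\left(r \right)} = 1 + 1 = 2$)
$\frac{50}{b{\left(L{\left(f{\left(1 \right)} \right)} \right)}} = \frac{50}{2} = 50 \cdot \frac{1}{2} = 25$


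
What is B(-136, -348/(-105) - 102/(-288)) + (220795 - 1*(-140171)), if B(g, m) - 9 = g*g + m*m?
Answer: 1071056932969/2822400 ≈ 3.7948e+5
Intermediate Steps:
B(g, m) = 9 + g² + m² (B(g, m) = 9 + (g*g + m*m) = 9 + (g² + m²) = 9 + g² + m²)
B(-136, -348/(-105) - 102/(-288)) + (220795 - 1*(-140171)) = (9 + (-136)² + (-348/(-105) - 102/(-288))²) + (220795 - 1*(-140171)) = (9 + 18496 + (-348*(-1/105) - 102*(-1/288))²) + (220795 + 140171) = (9 + 18496 + (116/35 + 17/48)²) + 360966 = (9 + 18496 + (6163/1680)²) + 360966 = (9 + 18496 + 37982569/2822400) + 360966 = 52266494569/2822400 + 360966 = 1071056932969/2822400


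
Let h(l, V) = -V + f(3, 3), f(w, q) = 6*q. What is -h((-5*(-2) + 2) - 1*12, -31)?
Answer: -49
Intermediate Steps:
h(l, V) = 18 - V (h(l, V) = -V + 6*3 = -V + 18 = 18 - V)
-h((-5*(-2) + 2) - 1*12, -31) = -(18 - 1*(-31)) = -(18 + 31) = -1*49 = -49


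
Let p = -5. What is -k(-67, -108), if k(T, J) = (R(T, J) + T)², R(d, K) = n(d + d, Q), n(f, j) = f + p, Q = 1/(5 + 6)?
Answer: -42436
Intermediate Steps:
Q = 1/11 ≈ 0.090909
n(f, j) = -5 + f (n(f, j) = f - 5 = -5 + f)
R(d, K) = -5 + 2*d (R(d, K) = -5 + (d + d) = -5 + 2*d)
k(T, J) = (-5 + 3*T)² (k(T, J) = ((-5 + 2*T) + T)² = (-5 + 3*T)²)
-k(-67, -108) = -(-5 + 3*(-67))² = -(-5 - 201)² = -1*(-206)² = -1*42436 = -42436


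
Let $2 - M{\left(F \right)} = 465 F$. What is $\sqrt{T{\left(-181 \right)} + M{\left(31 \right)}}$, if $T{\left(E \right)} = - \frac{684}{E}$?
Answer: $\frac{i \sqrt{472060489}}{181} \approx 120.04 i$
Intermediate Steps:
$M{\left(F \right)} = 2 - 465 F$
$\sqrt{T{\left(-181 \right)} + M{\left(31 \right)}} = \sqrt{- \frac{684}{-181} + \left(2 - 14415\right)} = \sqrt{\left(-684\right) \left(- \frac{1}{181}\right) + \left(2 - 14415\right)} = \sqrt{\frac{684}{181} - 14413} = \sqrt{- \frac{2608069}{181}} = \frac{i \sqrt{472060489}}{181}$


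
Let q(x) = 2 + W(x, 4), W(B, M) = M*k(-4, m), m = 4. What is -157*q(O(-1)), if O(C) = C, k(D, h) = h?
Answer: -2826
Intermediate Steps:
W(B, M) = 4*M (W(B, M) = M*4 = 4*M)
q(x) = 18 (q(x) = 2 + 4*4 = 2 + 16 = 18)
-157*q(O(-1)) = -157*18 = -2826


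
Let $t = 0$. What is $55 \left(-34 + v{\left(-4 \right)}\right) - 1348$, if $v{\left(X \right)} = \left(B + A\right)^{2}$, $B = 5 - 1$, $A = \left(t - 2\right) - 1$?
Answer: $-3163$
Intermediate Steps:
$A = -3$ ($A = \left(0 - 2\right) - 1 = -2 - 1 = -3$)
$B = 4$ ($B = 5 - 1 = 4$)
$v{\left(X \right)} = 1$ ($v{\left(X \right)} = \left(4 - 3\right)^{2} = 1^{2} = 1$)
$55 \left(-34 + v{\left(-4 \right)}\right) - 1348 = 55 \left(-34 + 1\right) - 1348 = 55 \left(-33\right) - 1348 = -1815 - 1348 = -3163$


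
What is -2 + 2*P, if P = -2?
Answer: -6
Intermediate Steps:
-2 + 2*P = -2 + 2*(-2) = -2 - 4 = -6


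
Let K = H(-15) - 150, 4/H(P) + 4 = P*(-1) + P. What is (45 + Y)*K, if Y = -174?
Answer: 19479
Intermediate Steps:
H(P) = -1 (H(P) = 4/(-4 + (P*(-1) + P)) = 4/(-4 + (-P + P)) = 4/(-4 + 0) = 4/(-4) = 4*(-1/4) = -1)
K = -151 (K = -1 - 150 = -151)
(45 + Y)*K = (45 - 174)*(-151) = -129*(-151) = 19479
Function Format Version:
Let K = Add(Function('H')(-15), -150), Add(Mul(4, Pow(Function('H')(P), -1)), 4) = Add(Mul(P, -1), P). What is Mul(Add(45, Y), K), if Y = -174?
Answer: 19479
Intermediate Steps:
Function('H')(P) = -1 (Function('H')(P) = Mul(4, Pow(Add(-4, Add(Mul(P, -1), P)), -1)) = Mul(4, Pow(Add(-4, Add(Mul(-1, P), P)), -1)) = Mul(4, Pow(Add(-4, 0), -1)) = Mul(4, Pow(-4, -1)) = Mul(4, Rational(-1, 4)) = -1)
K = -151 (K = Add(-1, -150) = -151)
Mul(Add(45, Y), K) = Mul(Add(45, -174), -151) = Mul(-129, -151) = 19479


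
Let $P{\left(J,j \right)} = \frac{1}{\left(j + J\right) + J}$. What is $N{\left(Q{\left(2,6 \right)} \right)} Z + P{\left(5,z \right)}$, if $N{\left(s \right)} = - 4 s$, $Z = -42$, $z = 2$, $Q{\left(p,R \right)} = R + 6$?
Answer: $\frac{24193}{12} \approx 2016.1$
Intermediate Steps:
$Q{\left(p,R \right)} = 6 + R$
$P{\left(J,j \right)} = \frac{1}{j + 2 J}$ ($P{\left(J,j \right)} = \frac{1}{\left(J + j\right) + J} = \frac{1}{j + 2 J}$)
$N{\left(Q{\left(2,6 \right)} \right)} Z + P{\left(5,z \right)} = - 4 \left(6 + 6\right) \left(-42\right) + \frac{1}{2 + 2 \cdot 5} = \left(-4\right) 12 \left(-42\right) + \frac{1}{2 + 10} = \left(-48\right) \left(-42\right) + \frac{1}{12} = 2016 + \frac{1}{12} = \frac{24193}{12}$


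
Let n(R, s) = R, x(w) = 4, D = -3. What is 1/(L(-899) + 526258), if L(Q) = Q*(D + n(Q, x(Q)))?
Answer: 1/1337156 ≈ 7.4786e-7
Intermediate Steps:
L(Q) = Q*(-3 + Q)
1/(L(-899) + 526258) = 1/(-899*(-3 - 899) + 526258) = 1/(-899*(-902) + 526258) = 1/(810898 + 526258) = 1/1337156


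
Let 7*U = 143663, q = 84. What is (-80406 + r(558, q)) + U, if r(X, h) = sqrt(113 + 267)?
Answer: -419179/7 + 2*sqrt(95) ≈ -59863.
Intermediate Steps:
r(X, h) = 2*sqrt(95) (r(X, h) = sqrt(380) = 2*sqrt(95))
U = 143663/7 (U = (1/7)*143663 = 143663/7 ≈ 20523.)
(-80406 + r(558, q)) + U = (-80406 + 2*sqrt(95)) + 143663/7 = -419179/7 + 2*sqrt(95)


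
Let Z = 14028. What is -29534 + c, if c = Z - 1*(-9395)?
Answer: -6111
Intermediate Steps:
c = 23423 (c = 14028 - 1*(-9395) = 14028 + 9395 = 23423)
-29534 + c = -29534 + 23423 = -6111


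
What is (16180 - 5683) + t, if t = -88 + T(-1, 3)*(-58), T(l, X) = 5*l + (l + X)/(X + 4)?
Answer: 74777/7 ≈ 10682.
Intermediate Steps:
T(l, X) = 5*l + (X + l)/(4 + X)
t = 1298/7 (t = -88 + ((3 + 21*(-1) + 5*3*(-1))/(4 + 3))*(-58) = -88 + ((3 - 21 - 15)/7)*(-58) = -88 + ((1/7)*(-33))*(-58) = -88 - 33/7*(-58) = -88 + 1914/7 = 1298/7 ≈ 185.43)
(16180 - 5683) + t = (16180 - 5683) + 1298/7 = 10497 + 1298/7 = 74777/7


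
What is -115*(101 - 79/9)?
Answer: -95450/9 ≈ -10606.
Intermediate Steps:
-115*(101 - 79/9) = -115*830/9 = -95450/9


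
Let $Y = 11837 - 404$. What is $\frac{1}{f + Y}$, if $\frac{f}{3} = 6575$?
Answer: $\frac{1}{31158} \approx 3.2094 \cdot 10^{-5}$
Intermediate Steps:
$f = 19725$ ($f = 3 \cdot 6575 = 19725$)
$Y = 11433$ ($Y = 11837 - 404 = 11433$)
$\frac{1}{f + Y} = \frac{1}{19725 + 11433} = \frac{1}{31158}$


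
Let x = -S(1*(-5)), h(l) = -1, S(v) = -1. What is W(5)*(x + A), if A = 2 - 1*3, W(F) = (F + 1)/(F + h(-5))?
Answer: 0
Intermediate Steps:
W(F) = (1 + F)/(-1 + F) (W(F) = (F + 1)/(F - 1) = (1 + F)/(-1 + F))
x = 1 (x = -1*(-1) = 1)
A = -1 (A = 2 - 3 = -1)
W(5)*(x + A) = ((1 + 5)/(-1 + 5))*(1 - 1) = (6/4)*0 = ((¼)*6)*0 = (3/2)*0 = 0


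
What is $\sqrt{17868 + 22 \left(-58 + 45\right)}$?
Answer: $\sqrt{17582} \approx 132.6$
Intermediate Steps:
$\sqrt{17868 + 22 \left(-58 + 45\right)} = \sqrt{17868 + 22 \left(-13\right)} = \sqrt{17868 - 286} = \sqrt{17582}$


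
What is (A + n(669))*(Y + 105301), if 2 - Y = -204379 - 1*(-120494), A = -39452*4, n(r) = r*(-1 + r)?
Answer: 54691223792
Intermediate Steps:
A = -157808
Y = 83887 (Y = 2 - (-204379 - 1*(-120494)) = 2 - (-204379 + 120494) = 2 - 1*(-83885) = 2 + 83885 = 83887)
(A + n(669))*(Y + 105301) = (-157808 + 669*(-1 + 669))*(83887 + 105301) = (-157808 + 669*668)*189188 = (-157808 + 446892)*189188 = 289084*189188 = 54691223792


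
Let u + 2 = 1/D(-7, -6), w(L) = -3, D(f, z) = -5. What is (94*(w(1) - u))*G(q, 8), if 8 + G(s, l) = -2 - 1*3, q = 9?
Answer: 4888/5 ≈ 977.60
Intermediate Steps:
u = -11/5 (u = -2 + 1/(-5) = -2 - ⅕ = -11/5 ≈ -2.2000)
G(s, l) = -13 (G(s, l) = -8 + (-2 - 1*3) = -8 + (-2 - 3) = -8 - 5 = -13)
(94*(w(1) - u))*G(q, 8) = (94*(-3 - 1*(-11/5)))*(-13) = (94*(-3 + 11/5))*(-13) = (94*(-⅘))*(-13) = -376/5*(-13) = 4888/5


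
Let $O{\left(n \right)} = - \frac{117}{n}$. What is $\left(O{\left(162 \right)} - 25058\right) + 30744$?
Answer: $\frac{102335}{18} \approx 5685.3$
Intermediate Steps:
$\left(O{\left(162 \right)} - 25058\right) + 30744 = \left(- \frac{117}{162} - 25058\right) + 30744 = \left(\left(-117\right) \frac{1}{162} - 25058\right) + 30744 = \left(- \frac{13}{18} - 25058\right) + 30744 = - \frac{451057}{18} + 30744 = \frac{102335}{18}$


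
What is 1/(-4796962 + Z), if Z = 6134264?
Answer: 1/1337302 ≈ 7.4777e-7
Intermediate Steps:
1/(-4796962 + Z) = 1/(-4796962 + 6134264) = 1/1337302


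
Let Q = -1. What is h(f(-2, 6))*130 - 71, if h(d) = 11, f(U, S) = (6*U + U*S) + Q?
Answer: 1359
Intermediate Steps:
f(U, S) = -1 + 6*U + S*U (f(U, S) = (6*U + U*S) - 1 = (6*U + S*U) - 1 = -1 + 6*U + S*U)
h(f(-2, 6))*130 - 71 = 11*130 - 71 = 1430 - 71 = 1359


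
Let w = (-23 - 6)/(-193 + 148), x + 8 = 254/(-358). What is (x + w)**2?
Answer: 4220321296/64883025 ≈ 65.045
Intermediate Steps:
x = -1559/179 (x = -8 + 254/(-358) = -8 + 254*(-1/358) = -8 - 127/179 = -1559/179 ≈ -8.7095)
w = 29/45 (w = -29/(-45) = -29*(-1/45) = 29/45 ≈ 0.64444)
(x + w)**2 = (-1559/179 + 29/45)**2 = (-64964/8055)**2 = 4220321296/64883025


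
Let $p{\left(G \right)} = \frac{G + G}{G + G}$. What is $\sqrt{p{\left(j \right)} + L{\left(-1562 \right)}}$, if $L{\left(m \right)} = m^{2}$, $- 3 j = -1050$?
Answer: $\sqrt{2439845} \approx 1562.0$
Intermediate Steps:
$j = 350$ ($j = \left(- \frac{1}{3}\right) \left(-1050\right) = 350$)
$p{\left(G \right)} = 1$ ($p{\left(G \right)} = \frac{2 G}{2 G} = 2 G \frac{1}{2 G} = 1$)
$\sqrt{p{\left(j \right)} + L{\left(-1562 \right)}} = \sqrt{1 + \left(-1562\right)^{2}} = \sqrt{1 + 2439844} = \sqrt{2439845}$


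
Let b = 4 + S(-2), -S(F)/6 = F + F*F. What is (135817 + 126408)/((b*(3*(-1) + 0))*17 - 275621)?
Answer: -15425/16189 ≈ -0.95281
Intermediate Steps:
S(F) = -6*F - 6*F² (S(F) = -6*(F + F*F) = -6*(F + F²) = -6*F - 6*F²)
b = -8 (b = 4 - 6*(-2)*(1 - 2) = 4 - 6*(-2)*(-1) = 4 - 12 = -8)
(135817 + 126408)/((b*(3*(-1) + 0))*17 - 275621) = (135817 + 126408)/(-8*(3*(-1) + 0)*17 - 275621) = 262225/(-8*(-3 + 0)*17 - 275621) = 262225/(-8*(-3)*17 - 275621) = 262225/(24*17 - 275621) = 262225/(408 - 275621) = 262225/(-275213) = 262225*(-1/275213) = -15425/16189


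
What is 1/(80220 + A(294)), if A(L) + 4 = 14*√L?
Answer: 10027/804318629 - 49*√6/3217274516 ≈ 1.2429e-5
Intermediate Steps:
A(L) = -4 + 14*√L
1/(80220 + A(294)) = 1/(80220 + (-4 + 14*√294)) = 1/(80220 + (-4 + 14*(7*√6))) = 1/(80220 + (-4 + 98*√6)) = 1/(80216 + 98*√6)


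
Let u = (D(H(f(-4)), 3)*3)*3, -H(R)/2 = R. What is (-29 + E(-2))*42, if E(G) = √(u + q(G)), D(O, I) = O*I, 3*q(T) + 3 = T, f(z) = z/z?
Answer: -1218 + 14*I*√501 ≈ -1218.0 + 313.36*I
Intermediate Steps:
f(z) = 1
q(T) = -1 + T/3
H(R) = -2*R
D(O, I) = I*O
u = -54 (u = ((3*(-2*1))*3)*3 = ((3*(-2))*3)*3 = -6*3*3 = -18*3 = -54)
E(G) = √(-55 + G/3) (E(G) = √(-54 + (-1 + G/3)) = √(-55 + G/3))
(-29 + E(-2))*42 = (-29 + √(-495 + 3*(-2))/3)*42 = (-29 + √(-495 - 6)/3)*42 = (-29 + √(-501)/3)*42 = (-29 + (I*√501)/3)*42 = (-29 + I*√501/3)*42 = -1218 + 14*I*√501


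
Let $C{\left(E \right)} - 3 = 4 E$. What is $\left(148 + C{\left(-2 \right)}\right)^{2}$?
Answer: $20449$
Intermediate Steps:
$C{\left(E \right)} = 3 + 4 E$
$\left(148 + C{\left(-2 \right)}\right)^{2} = \left(148 + \left(3 + 4 \left(-2\right)\right)\right)^{2} = \left(148 + \left(3 - 8\right)\right)^{2} = \left(148 - 5\right)^{2} = 143^{2} = 20449$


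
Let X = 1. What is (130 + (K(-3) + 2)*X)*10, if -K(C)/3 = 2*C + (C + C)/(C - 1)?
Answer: 1455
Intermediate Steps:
K(C) = -6*C - 6*C/(-1 + C) (K(C) = -3*(2*C + (C + C)/(C - 1)) = -3*(2*C + (2*C)/(-1 + C)) = -3*(2*C + 2*C/(-1 + C)) = -6*C - 6*C/(-1 + C))
(130 + (K(-3) + 2)*X)*10 = (130 + (-6*(-3)²/(-1 - 3) + 2)*1)*10 = (130 + (-6*9/(-4) + 2)*1)*10 = (130 + (-6*9*(-¼) + 2)*1)*10 = (130 + (27/2 + 2)*1)*10 = (130 + (31/2)*1)*10 = (130 + 31/2)*10 = (291/2)*10 = 1455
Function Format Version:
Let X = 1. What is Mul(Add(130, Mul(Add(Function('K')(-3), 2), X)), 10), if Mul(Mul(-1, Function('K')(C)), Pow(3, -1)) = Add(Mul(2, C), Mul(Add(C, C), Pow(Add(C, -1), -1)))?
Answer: 1455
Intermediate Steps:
Function('K')(C) = Add(Mul(-6, C), Mul(-6, C, Pow(Add(-1, C), -1))) (Function('K')(C) = Mul(-3, Add(Mul(2, C), Mul(Add(C, C), Pow(Add(C, -1), -1)))) = Mul(-3, Add(Mul(2, C), Mul(Mul(2, C), Pow(Add(-1, C), -1)))) = Mul(-3, Add(Mul(2, C), Mul(2, C, Pow(Add(-1, C), -1)))) = Add(Mul(-6, C), Mul(-6, C, Pow(Add(-1, C), -1))))
Mul(Add(130, Mul(Add(Function('K')(-3), 2), X)), 10) = Mul(Add(130, Mul(Add(Mul(-6, Pow(-3, 2), Pow(Add(-1, -3), -1)), 2), 1)), 10) = Mul(Add(130, Mul(Add(Mul(-6, 9, Pow(-4, -1)), 2), 1)), 10) = Mul(Add(130, Mul(Add(Mul(-6, 9, Rational(-1, 4)), 2), 1)), 10) = Mul(Add(130, Mul(Add(Rational(27, 2), 2), 1)), 10) = Mul(Add(130, Mul(Rational(31, 2), 1)), 10) = Mul(Add(130, Rational(31, 2)), 10) = Mul(Rational(291, 2), 10) = 1455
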